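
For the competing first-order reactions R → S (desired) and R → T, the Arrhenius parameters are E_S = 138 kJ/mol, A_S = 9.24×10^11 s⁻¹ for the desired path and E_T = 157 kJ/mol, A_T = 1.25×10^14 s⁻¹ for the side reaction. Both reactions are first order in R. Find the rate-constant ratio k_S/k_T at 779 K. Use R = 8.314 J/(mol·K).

k_S/k_T = (A_S/A_T)·exp[−(E_S−E_T)/(RT)] = (A_S/A_T)·exp[(E_T−E_S)/(RT)].
(E_T−E_S)/(RT) = (157−138)×10³/(8.314×779) = 19000/6477 = 2.934.
k_S/k_T = (9.24×10^11/1.25×10^14)·exp(2.934) = 0.007392 × 18.80 = 0.139.

0.139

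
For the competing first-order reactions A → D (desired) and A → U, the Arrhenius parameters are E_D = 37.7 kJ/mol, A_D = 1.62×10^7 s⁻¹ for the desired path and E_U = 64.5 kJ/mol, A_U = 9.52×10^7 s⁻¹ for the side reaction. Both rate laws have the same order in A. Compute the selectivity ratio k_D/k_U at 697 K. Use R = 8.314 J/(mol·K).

Since both paths have the same order in A, the concentration cancels and S_{D/U} = k_D/k_U = (A_D/A_U)·exp[(E_U−E_D)/(RT)].
(E_U−E_D)/(RT) = (64.5−37.7)×10³/(8.314×697) = 26800/5795 = 4.625.
k_D/k_U = (1.62×10^7/9.52×10^7)·exp(4.625) = 0.1702 × 102.0 = 17.4.
Since E_D < E_U, lowering the temperature improves selectivity toward D.

17.4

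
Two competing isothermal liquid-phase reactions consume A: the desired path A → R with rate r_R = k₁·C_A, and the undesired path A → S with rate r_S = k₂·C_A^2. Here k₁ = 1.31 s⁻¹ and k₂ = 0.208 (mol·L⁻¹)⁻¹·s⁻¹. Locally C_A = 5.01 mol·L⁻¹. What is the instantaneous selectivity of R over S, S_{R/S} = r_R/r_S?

1.26

S_{R/S} = r_R/r_S = (k₁·C_A)/(k₂·C_A^2) = (k₁/k₂)·C_A⁻¹.
= (1.31×5.010) / (0.208×5.010^2) = 6.563/5.221 = 1.26.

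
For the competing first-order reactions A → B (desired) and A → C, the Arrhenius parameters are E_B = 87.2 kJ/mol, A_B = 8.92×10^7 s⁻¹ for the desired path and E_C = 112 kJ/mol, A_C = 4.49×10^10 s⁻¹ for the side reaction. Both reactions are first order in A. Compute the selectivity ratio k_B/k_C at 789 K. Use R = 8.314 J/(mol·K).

0.0871

k_B/k_C = (A_B/A_C)·exp[−(E_B−E_C)/(RT)] = (A_B/A_C)·exp[(E_C−E_B)/(RT)].
(E_C−E_B)/(RT) = (112−87.2)×10³/(8.314×789) = 24800/6560 = 3.781.
k_B/k_C = (8.92×10^7/4.49×10^10)·exp(3.781) = 0.001987 × 43.84 = 0.0871.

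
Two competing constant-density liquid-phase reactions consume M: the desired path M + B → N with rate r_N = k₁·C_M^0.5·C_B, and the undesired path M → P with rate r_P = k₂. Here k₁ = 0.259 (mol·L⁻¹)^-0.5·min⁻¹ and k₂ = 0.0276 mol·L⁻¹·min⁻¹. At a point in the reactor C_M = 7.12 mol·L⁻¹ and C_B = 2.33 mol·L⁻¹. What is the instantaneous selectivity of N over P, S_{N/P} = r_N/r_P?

58.3

S_{N/P} = r_N/r_P = (k₁·C_M^0.5·C_B)/(k₂) = (k₁/k₂)·C_M^0.5·C_B.
= (0.259×7.120^0.5×2.330) / (0.0276) = 1.610/0.02760 = 58.3.
Since the desired path is higher order in M, keeping C_M high (PFR or concentrated feed) favours N.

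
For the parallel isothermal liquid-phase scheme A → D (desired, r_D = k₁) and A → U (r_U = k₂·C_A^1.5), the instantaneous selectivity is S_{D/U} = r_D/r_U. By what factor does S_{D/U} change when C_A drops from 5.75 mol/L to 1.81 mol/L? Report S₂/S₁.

S_{D/U} = (k₁/k₂)·C_A^-1.5, so S₂/S₁ = (C_{A,2}/C_{A,1})^-1.5.
= (1.81/5.75)^(-1.5) = (0.3148)^(-1.5) = 5.66.
Selectivity toward D rises as C_A falls — low-concentration operation is favoured.

5.66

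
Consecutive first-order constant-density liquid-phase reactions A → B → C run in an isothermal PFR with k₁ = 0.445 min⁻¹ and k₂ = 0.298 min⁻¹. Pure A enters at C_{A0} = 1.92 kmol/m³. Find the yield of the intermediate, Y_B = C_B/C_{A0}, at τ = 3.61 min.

For first-order series with pure A initially, C_B(τ) = k₁C_{A0}/(k₂−k₁)·(e^(−k₁τ) − e^(−k₂τ)).
e^(−k₁τ) = e^(−0.445×3.61) = e^(−1.606) = 0.2006; e^(−k₂τ) = e^(−1.076) = 0.3410.
C_B = 0.445×1.92/(0.298−0.445) × (0.2006−0.3410) = (-5.812)×(-0.1404) = 0.8162 kmol/m³.
Y_B = C_B/C_{A0} = 0.8162/1.92 = 0.425.

0.425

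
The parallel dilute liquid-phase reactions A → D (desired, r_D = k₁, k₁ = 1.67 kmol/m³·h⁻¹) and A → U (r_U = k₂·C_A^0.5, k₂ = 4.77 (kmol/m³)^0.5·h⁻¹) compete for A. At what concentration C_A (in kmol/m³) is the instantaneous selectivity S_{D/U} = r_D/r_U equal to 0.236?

2.20 kmol/m³

S_{D/U} = (k₁/k₂)·C_A^-0.5 ⇒ C_A = (S·k₂/k₁)^(-2).
= (0.236×4.77/1.67)^(-2) = (0.6741)^(-2) = 2.20 kmol/m³.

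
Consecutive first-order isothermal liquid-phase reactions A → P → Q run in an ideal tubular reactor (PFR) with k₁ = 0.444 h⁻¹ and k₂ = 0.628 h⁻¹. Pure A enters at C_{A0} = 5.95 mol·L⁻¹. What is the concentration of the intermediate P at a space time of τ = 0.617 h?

1.17 mol·L⁻¹

For first-order series with pure A initially, C_P(τ) = k₁C_{A0}/(k₂−k₁)·(e^(−k₁τ) − e^(−k₂τ)).
e^(−k₁τ) = e^(−0.444×0.617) = e^(−0.2739) = 0.7604; e^(−k₂τ) = e^(−0.3875) = 0.6788.
C_P = 0.444×5.95/(0.628−0.444) × (0.7604−0.6788) = 14.36×0.08160 = 1.172 mol·L⁻¹.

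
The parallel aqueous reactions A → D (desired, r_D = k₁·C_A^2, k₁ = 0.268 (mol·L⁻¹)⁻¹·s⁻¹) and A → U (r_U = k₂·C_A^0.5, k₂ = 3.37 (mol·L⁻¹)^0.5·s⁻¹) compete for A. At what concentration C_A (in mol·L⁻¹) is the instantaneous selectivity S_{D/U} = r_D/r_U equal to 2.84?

S_{D/U} = (k₁/k₂)·C_A^1.5 ⇒ C_A = (S·k₂/k₁)^(1/1.5).
= (2.84×3.37/0.268)^(0.6667) = (35.71)^(0.6667) = 10.8 mol·L⁻¹.

10.8 mol·L⁻¹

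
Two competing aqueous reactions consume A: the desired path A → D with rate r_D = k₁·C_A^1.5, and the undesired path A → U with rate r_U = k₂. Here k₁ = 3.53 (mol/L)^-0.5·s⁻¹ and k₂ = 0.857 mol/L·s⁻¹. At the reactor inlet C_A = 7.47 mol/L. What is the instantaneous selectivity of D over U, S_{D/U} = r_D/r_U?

84.1

S_{D/U} = r_D/r_U = (k₁·C_A^1.5)/(k₂) = (k₁/k₂)·C_A^1.5.
= (3.53×7.470^1.5) / (0.857) = 72.07/0.8570 = 84.1.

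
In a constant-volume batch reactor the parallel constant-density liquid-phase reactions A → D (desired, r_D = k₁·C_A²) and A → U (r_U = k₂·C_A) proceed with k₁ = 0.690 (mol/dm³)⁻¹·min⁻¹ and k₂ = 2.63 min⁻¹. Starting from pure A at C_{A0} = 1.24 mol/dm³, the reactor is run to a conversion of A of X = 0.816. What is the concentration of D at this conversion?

0.160 mol/dm³

C_A = C_{A0}(1−X) = 0.2282 mol/dm³.
Along a PFR/batch, dC_U/dC_A = −r_U/(r_D+r_U) = −k₂/(k₂+k₁·C_A).
Integrating from C_{A0} to C_A: C_U = (2.63/0.690)·ln[(2.63+0.690·1.24)/(2.63+0.690·0.228)] = 3.812·ln(3.486/2.787) = 0.8520 mol/dm³.
Then C_D = (C_{A0}−C_A) − C_U = 1.012 − 0.8520 = 0.1599 mol/dm³.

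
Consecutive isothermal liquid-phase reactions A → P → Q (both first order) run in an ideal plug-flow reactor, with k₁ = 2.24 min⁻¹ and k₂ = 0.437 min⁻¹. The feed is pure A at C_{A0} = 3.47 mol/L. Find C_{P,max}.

2.34 mol/L

Evaluating C_P at τ_opt = ln(k₂/k₁)/(k₂−k₁) gives C_{P,max}/C_{A0} = (k₁/k₂)^[k₂/(k₂−k₁)].
= (2.24/0.437)^(0.437/(0.437−2.24)) = (5.126)^(-0.2424) = 0.6729.
C_{P,max} = 0.6729×3.47 = 2.34 mol/L.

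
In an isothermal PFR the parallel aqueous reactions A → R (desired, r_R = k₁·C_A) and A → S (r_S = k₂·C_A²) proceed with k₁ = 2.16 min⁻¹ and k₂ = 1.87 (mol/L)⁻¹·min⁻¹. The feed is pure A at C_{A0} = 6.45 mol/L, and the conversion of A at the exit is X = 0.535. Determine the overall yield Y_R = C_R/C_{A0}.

0.108

C_A = C_{A0}(1−X) = 2.999 mol/L.
Along a PFR/batch, dC_R/dC_A = −r_R/(r_R+r_S) = −k₁/(k₁+k₂·C_A).
Integrating from C_{A0} to C_A: C_R = (2.16/1.87)·ln[(2.16+1.87·6.45)/(2.16+1.87·3.00)] = 1.155·ln(14.22/7.769) = 0.6984 mol/L.
Y_R = C_R/C_{A0} = 0.6984/6.45 = 0.108.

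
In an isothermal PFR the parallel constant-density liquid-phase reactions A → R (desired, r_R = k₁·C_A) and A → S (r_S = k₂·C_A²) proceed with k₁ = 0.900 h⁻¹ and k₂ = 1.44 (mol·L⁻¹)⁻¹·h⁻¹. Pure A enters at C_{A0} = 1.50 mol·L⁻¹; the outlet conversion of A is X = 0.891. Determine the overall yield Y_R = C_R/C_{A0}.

C_A = C_{A0}(1−X) = 0.1635 mol·L⁻¹.
Along a PFR/batch, dC_R/dC_A = −r_R/(r_R+r_S) = −k₁/(k₁+k₂·C_A).
Integrating from C_{A0} to C_A: C_R = (0.900/1.44)·ln[(0.900+1.44·1.50)/(0.900+1.44·0.163)] = 0.6250·ln(3.060/1.135) = 0.6196 mol·L⁻¹.
Y_R = C_R/C_{A0} = 0.6196/1.50 = 0.413.

0.413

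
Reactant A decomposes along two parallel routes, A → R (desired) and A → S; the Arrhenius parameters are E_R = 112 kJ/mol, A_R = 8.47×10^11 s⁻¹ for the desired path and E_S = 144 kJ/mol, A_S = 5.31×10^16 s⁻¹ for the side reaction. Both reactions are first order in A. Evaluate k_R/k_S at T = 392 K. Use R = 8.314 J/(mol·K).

0.293

Since both paths have the same order in A, the concentration cancels and S_{R/S} = k_R/k_S = (A_R/A_S)·exp[(E_S−E_R)/(RT)].
(E_S−E_R)/(RT) = (144−112)×10³/(8.314×392) = 32000/3259 = 9.819.
k_R/k_S = (8.47×10^11/5.31×10^16)·exp(9.819) = 1.595×10^-5 × 18374 = 0.293.
Since E_R < E_S, lowering the temperature improves selectivity toward R.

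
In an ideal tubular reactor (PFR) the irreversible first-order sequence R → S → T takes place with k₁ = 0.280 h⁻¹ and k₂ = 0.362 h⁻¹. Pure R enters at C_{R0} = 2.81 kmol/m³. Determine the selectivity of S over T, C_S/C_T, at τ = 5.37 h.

0.533

Solving the coupled first-order balances gives C_S(τ) = [k₁/(k₂−k₁)]·C_{R0}·(e^(−k₁τ) − e^(−k₂τ)).
e^(−k₁τ) = e^(−0.280×5.37) = e^(−1.504) = 0.2223; e^(−k₂τ) = e^(−1.944) = 0.1431.
C_S = 0.280×2.81/(0.362−0.280) × (0.2223−0.1431) = 9.595×0.07919 = 0.7598 kmol/m³.
C_R = C_{R0}e^(−k₁τ) = 0.6247 kmol/m³, so C_T = C_{R0}−C_R−C_S = 1.425 kmol/m³; C_S/C_T = 0.533.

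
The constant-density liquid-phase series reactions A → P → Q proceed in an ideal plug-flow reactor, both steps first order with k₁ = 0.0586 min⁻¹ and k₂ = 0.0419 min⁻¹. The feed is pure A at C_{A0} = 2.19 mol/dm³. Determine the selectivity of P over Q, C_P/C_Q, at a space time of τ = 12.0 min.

3.22

Solving the coupled first-order balances gives C_P(τ) = [k₁/(k₂−k₁)]·C_{A0}·(e^(−k₁τ) − e^(−k₂τ)).
e^(−k₁τ) = e^(−0.0586×12.0) = e^(−0.7032) = 0.4950; e^(−k₂τ) = e^(−0.5028) = 0.6048.
C_P = 0.0586×2.19/(0.0419−0.0586) × (0.4950−0.6048) = (-7.685)×(-0.1098) = 0.8441 mol/dm³.
C_A = C_{A0}e^(−k₁τ) = 1.084 mol/dm³, so C_Q = C_{A0}−C_A−C_P = 0.2619 mol/dm³; C_P/C_Q = 3.22.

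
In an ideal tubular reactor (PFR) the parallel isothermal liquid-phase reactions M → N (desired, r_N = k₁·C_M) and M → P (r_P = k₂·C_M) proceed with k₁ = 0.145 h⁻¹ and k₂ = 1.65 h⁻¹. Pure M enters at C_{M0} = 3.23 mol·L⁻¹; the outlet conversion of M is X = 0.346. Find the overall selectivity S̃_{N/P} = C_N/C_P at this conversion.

0.0879

C_M = C_{M0}(1−X) = 2.112 mol·L⁻¹.
Both paths are first order in M, so the instantaneous fraction to N is constant: dC_N/d(−C_M) = k₁/(k₁+k₂) = 0.08078.
C_N = 0.08078·(C_{M0}−C_M) = 0.08078×1.118 = 0.0903 mol·L⁻¹.
C_P = (C_{M0}−C_M)−C_N = 1.027 mol·L⁻¹; S̃_{N/P} = 0.09028/1.027 = 0.0879.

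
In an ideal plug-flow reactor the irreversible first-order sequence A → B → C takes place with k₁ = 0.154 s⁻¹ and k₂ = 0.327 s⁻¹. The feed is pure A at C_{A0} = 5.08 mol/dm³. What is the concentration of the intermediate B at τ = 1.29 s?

0.742 mol/dm³

The intermediate concentration in a first-order A→B→C sequence is C_B = k₁C_{A0}(e^(−k₁τ) − e^(−k₂τ))/(k₂−k₁).
e^(−k₁τ) = e^(−0.154×1.29) = e^(−0.1987) = 0.8198; e^(−k₂τ) = e^(−0.4218) = 0.6558.
C_B = 0.154×5.08/(0.327−0.154) × (0.8198−0.6558) = 4.522×0.1640 = 0.7415 mol/dm³.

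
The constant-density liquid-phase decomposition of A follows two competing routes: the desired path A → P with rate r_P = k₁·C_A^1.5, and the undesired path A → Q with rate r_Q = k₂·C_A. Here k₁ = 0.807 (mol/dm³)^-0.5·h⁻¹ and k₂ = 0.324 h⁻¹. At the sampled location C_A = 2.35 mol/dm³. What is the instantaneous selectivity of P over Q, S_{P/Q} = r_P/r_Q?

S_{P/Q} = r_P/r_Q = (k₁·C_A^1.5)/(k₂·C_A) = (k₁/k₂)·C_A^0.5.
= (0.807×2.350^1.5) / (0.324×2.350) = 2.907/0.7614 = 3.82.

3.82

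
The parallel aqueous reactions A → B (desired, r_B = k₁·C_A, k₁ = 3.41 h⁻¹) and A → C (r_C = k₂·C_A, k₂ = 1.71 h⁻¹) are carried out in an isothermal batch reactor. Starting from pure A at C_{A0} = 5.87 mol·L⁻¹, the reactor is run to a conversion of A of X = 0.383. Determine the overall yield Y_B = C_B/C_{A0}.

C_A = C_{A0}(1−X) = 3.622 mol·L⁻¹.
Both paths are first order in A, so the instantaneous fraction to B is constant: dC_B/d(−C_A) = k₁/(k₁+k₂) = 0.6660.
C_B = 0.6660·(C_{A0}−C_A) = 0.6660×2.248 = 1.50 mol·L⁻¹.
Y_B = C_B/C_{A0} = 1.497/5.87 = 0.255.

0.255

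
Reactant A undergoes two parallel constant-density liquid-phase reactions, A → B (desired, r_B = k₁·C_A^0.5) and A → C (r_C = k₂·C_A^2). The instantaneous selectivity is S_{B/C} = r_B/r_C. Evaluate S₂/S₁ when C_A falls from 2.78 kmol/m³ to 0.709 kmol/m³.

S_{B/C} = (k₁/k₂)·C_A^-1.5, so S₂/S₁ = (C_{A,2}/C_{A,1})^-1.5.
= (0.709/2.78)^(-1.5) = (0.2550)^(-1.5) = 7.76.

7.76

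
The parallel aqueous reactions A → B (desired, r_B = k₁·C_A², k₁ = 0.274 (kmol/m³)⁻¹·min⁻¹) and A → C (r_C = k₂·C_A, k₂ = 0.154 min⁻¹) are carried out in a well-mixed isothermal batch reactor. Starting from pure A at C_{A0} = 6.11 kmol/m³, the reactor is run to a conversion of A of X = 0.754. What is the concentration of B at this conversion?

C_A = C_{A0}(1−X) = 1.503 kmol/m³.
Along a PFR/batch, dC_C/dC_A = −r_C/(r_B+r_C) = −k₂/(k₂+k₁·C_A).
Integrating from C_{A0} to C_A: C_C = (0.154/0.274)·ln[(0.154+0.274·6.11)/(0.154+0.274·1.50)] = 0.5620·ln(1.828/0.5658) = 0.6591 kmol/m³.
Then C_B = (C_{A0}−C_A) − C_C = 4.607 − 0.6591 = 3.948 kmol/m³.

3.95 kmol/m³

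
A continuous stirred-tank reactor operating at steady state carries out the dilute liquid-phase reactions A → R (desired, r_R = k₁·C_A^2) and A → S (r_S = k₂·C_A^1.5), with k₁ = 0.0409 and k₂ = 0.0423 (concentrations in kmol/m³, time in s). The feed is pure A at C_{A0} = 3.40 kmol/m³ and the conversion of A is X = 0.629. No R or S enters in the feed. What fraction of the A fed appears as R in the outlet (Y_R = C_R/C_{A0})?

0.327

Exit C_A = C_{A0}(1−X) = 3.40×0.371 = 1.261 kmol/m³.
In a CSTR the entire volume is at exit conditions, so r_R = 0.0409×1.261^2 = 0.06508 and r_S = 0.0423×1.261^1.5 = 0.05993.
Fraction of consumed A going to R: r_R/(r_R+r_S) = 0.5206.
C_R = 0.5206·C_{A0}·X = 0.5206×3.40×0.629 = 1.11 kmol/m³; Y_R = C_R/C_{A0} = 0.327.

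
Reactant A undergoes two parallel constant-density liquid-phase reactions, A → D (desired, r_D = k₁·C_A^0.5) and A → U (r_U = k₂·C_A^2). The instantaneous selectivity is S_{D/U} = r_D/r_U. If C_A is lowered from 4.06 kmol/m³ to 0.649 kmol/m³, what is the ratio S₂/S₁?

S_{D/U} = (k₁/k₂)·C_A^-1.5, so S₂/S₁ = (C_{A,2}/C_{A,1})^-1.5.
= (0.649/4.06)^(-1.5) = (0.1599)^(-1.5) = 15.6.
Selectivity toward D rises as C_A falls — low-concentration operation is favoured.

15.6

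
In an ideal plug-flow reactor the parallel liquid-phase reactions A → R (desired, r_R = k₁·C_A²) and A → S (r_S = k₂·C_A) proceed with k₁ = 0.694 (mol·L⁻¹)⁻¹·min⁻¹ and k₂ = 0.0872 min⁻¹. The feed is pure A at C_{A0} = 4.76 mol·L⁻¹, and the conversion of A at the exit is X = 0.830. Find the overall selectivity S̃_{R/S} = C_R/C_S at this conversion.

18.0

C_A = C_{A0}(1−X) = 0.8092 mol·L⁻¹.
Along a PFR/batch, dC_S/dC_A = −r_S/(r_R+r_S) = −k₂/(k₂+k₁·C_A).
Integrating from C_{A0} to C_A: C_S = (0.0872/0.694)·ln[(0.0872+0.694·4.76)/(0.0872+0.694·0.809)] = 0.1256·ln(3.391/0.6488) = 0.2078 mol·L⁻¹.
Then C_R = (C_{A0}−C_A) − C_S = 3.951 − 0.2078 = 3.743 mol·L⁻¹.
S̃_{R/S} = C_R/C_S = 3.743/0.2078 = 18.0.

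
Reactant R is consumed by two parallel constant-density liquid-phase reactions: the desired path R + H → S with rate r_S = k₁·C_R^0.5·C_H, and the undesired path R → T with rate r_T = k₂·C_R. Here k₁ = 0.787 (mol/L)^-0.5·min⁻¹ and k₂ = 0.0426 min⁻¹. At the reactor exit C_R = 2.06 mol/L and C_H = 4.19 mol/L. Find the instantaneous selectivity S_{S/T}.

53.9

S_{S/T} = r_S/r_T = (k₁·C_R^0.5·C_H)/(k₂·C_R) = (k₁/k₂)·C_R^-0.5·C_H.
= (0.787×2.060^0.5×4.190) / (0.0426×2.060) = 4.733/0.08776 = 53.9.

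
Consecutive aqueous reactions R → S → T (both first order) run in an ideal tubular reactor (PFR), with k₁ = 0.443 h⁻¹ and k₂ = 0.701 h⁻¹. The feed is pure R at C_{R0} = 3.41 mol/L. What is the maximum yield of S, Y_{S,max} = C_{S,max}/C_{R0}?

0.287

For a first-order series the maximum intermediate yield is C_{S,max}/C_{R0} = (k₁/k₂)^[k₂/(k₂−k₁)].
= (0.443/0.701)^(0.701/(0.701−0.443)) = (0.6320)^(2.717) = 0.2874.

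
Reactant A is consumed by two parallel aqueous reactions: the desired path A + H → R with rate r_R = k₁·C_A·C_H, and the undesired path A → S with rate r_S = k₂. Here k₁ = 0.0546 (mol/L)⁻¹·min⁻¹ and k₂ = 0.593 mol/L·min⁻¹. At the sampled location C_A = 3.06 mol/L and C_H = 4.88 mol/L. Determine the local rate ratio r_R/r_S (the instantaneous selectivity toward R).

S_{R/S} = r_R/r_S = (k₁·C_A·C_H)/(k₂) = (k₁/k₂)·C_A·C_H.
= (0.0546×3.060×4.880) / (0.593) = 0.8153/0.5930 = 1.37.

1.37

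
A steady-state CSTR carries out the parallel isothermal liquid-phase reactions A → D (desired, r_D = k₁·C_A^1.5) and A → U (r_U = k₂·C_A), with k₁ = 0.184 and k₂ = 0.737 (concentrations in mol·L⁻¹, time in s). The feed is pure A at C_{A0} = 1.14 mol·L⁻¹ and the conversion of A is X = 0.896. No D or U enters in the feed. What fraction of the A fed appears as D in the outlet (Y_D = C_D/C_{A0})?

Exit C_A = C_{A0}(1−X) = 1.14×0.104 = 0.1186 mol·L⁻¹.
In a CSTR the entire volume is at exit conditions, so r_D = 0.184×0.1186^1.5 = 0.007511 and r_U = 0.737×0.1186 = 0.08738.
Fraction of consumed A going to D: r_D/(r_D+r_U) = 0.07916.
C_D = 0.07916·C_{A0}·X = 0.07916×1.14×0.896 = 0.0809 mol·L⁻¹; Y_D = C_D/C_{A0} = 0.0709.

0.0709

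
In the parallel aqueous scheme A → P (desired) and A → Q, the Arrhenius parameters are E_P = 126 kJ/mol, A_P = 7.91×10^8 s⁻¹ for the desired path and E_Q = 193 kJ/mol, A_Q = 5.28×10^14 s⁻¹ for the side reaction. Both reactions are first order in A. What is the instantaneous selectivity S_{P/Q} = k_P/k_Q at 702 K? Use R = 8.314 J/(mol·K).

0.145

With equal orders, S_{P/Q} = k_P/k_Q = (A_P/A_Q)·exp[(E_Q−E_P)/(RT)].
(E_Q−E_P)/(RT) = (193−126)×10³/(8.314×702) = 67000/5836 = 11.48.
k_P/k_Q = (7.91×10^8/5.28×10^14)·exp(11.48) = 1.498×10^-6 × 96725 = 0.145.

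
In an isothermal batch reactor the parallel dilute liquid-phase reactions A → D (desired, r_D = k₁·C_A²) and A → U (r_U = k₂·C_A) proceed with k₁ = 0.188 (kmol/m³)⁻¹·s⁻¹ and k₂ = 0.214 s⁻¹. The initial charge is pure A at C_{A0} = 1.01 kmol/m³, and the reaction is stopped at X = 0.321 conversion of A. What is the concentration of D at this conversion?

C_A = C_{A0}(1−X) = 0.6858 kmol/m³.
Along a PFR/batch, dC_U/dC_A = −r_U/(r_D+r_U) = −k₂/(k₂+k₁·C_A).
Integrating from C_{A0} to C_A: C_U = (0.214/0.188)·ln[(0.214+0.188·1.01)/(0.214+0.188·0.686)] = 1.138·ln(0.4039/0.3429) = 0.1862 kmol/m³.
Then C_D = (C_{A0}−C_A) − C_U = 0.3242 − 0.1862 = 0.1380 kmol/m³.

0.138 kmol/m³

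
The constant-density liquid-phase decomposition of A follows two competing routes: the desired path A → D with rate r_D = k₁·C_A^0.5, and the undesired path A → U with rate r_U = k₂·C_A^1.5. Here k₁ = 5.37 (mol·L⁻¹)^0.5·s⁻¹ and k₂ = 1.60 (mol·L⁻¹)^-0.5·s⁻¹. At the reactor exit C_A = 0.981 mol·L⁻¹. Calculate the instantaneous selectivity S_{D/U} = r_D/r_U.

S_{D/U} = r_D/r_U = (k₁·C_A^0.5)/(k₂·C_A^1.5) = (k₁/k₂)·C_A⁻¹.
= (5.37×0.9810^0.5) / (1.60×0.9810^1.5) = 5.319/1.555 = 3.42.
The undesired path is higher order in A, so low C_A (CSTR or dilute feed) favours D.

3.42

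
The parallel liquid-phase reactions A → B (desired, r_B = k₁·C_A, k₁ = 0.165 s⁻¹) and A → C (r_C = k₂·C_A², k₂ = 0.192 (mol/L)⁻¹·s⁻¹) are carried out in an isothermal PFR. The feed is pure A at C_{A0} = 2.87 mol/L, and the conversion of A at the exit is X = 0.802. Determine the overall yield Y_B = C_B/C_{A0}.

0.288

C_A = C_{A0}(1−X) = 0.5683 mol/L.
Along a PFR/batch, dC_B/dC_A = −r_B/(r_B+r_C) = −k₁/(k₁+k₂·C_A).
Integrating from C_{A0} to C_A: C_B = (0.165/0.192)·ln[(0.165+0.192·2.87)/(0.165+0.192·0.568)] = 0.8594·ln(0.7160/0.2741) = 0.8252 mol/L.
Y_B = C_B/C_{A0} = 0.8252/2.87 = 0.288.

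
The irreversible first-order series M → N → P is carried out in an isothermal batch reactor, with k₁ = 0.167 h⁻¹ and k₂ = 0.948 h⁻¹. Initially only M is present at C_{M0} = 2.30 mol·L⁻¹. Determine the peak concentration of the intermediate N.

0.280 mol·L⁻¹

For a first-order series the maximum intermediate yield is C_{N,max}/C_{M0} = (k₁/k₂)^[k₂/(k₂−k₁)].
= (0.167/0.948)^(0.948/(0.948−0.167)) = (0.1762)^(1.214) = 0.1215.
C_{N,max} = 0.1215×2.30 = 0.280 mol·L⁻¹.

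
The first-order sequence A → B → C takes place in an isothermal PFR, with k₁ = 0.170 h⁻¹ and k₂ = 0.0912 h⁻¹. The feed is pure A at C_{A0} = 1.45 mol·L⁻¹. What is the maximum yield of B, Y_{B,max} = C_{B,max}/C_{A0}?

0.486

Evaluating C_B at τ_opt = ln(k₂/k₁)/(k₂−k₁) gives C_{B,max}/C_{A0} = (k₁/k₂)^[k₂/(k₂−k₁)].
= (0.170/0.0912)^(0.0912/(0.0912−0.170)) = (1.864)^(-1.157) = 0.4864.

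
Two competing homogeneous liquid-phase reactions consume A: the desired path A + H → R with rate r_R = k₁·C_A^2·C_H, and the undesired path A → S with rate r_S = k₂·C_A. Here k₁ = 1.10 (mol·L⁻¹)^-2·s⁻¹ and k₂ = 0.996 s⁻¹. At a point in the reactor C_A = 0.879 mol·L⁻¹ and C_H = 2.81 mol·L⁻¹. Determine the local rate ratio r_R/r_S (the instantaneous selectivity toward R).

2.73

S_{R/S} = r_R/r_S = (k₁·C_A^2·C_H)/(k₂·C_A) = (k₁/k₂)·C_A·C_H.
= (1.10×0.8790^2×2.810) / (0.996×0.8790) = 2.388/0.8755 = 2.73.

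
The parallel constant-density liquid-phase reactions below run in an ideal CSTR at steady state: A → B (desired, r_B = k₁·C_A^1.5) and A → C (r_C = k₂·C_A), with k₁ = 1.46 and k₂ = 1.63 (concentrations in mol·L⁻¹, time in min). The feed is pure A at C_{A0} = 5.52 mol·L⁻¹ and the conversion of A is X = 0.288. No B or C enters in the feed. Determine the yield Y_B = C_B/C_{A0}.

Exit C_A = C_{A0}(1−X) = 5.52×0.712 = 3.930 mol·L⁻¹.
In a CSTR the entire volume is at exit conditions, so r_B = 1.46×3.930^1.5 = 11.38 and r_C = 1.63×3.930 = 6.406.
Fraction of consumed A going to B: r_B/(r_B+r_C) = 0.6397.
C_B = 0.6397·C_{A0}·X = 0.6397×5.52×0.288 = 1.02 mol·L⁻¹; Y_B = C_B/C_{A0} = 0.184.

0.184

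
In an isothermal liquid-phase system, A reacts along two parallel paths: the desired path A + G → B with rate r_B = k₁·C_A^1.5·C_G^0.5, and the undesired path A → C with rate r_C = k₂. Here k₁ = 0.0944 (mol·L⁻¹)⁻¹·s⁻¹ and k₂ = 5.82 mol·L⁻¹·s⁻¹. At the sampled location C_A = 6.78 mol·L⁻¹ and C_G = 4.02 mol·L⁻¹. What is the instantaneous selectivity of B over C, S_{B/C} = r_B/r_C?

S_{B/C} = r_B/r_C = (k₁·C_A^1.5·C_G^0.5)/(k₂) = (k₁/k₂)·C_A^1.5·C_G^0.5.
= (0.0944×6.780^1.5×4.020^0.5) / (5.82) = 3.341/5.820 = 0.574.

0.574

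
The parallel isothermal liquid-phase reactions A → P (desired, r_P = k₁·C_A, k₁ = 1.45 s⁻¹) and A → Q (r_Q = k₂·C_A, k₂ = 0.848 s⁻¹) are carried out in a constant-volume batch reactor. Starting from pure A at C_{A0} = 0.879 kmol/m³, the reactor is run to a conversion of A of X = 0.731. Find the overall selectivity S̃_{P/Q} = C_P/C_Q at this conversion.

1.71

C_A = C_{A0}(1−X) = 0.2365 kmol/m³.
Both paths are first order in A, so the instantaneous fraction to P is constant: dC_P/d(−C_A) = k₁/(k₁+k₂) = 0.6310.
C_P = 0.6310·(C_{A0}−C_A) = 0.6310×0.6425 = 0.405 kmol/m³.
C_Q = (C_{A0}−C_A)−C_P = 0.2371 kmol/m³; S̃_{P/Q} = 0.4054/0.2371 = 1.71.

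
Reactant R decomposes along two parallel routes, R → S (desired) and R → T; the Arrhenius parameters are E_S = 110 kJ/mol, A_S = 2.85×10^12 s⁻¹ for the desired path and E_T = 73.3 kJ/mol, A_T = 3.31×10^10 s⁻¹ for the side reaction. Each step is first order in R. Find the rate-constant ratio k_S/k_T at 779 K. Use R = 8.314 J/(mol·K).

With equal orders, S_{S/T} = k_S/k_T = (A_S/A_T)·exp[(E_T−E_S)/(RT)].
(E_T−E_S)/(RT) = (73.3−110)×10³/(8.314×779) = -36700/6477 = -5.667.
k_S/k_T = (2.85×10^12/3.31×10^10)·exp(-5.667) = 86.10 × 0.003460 = 0.298.

0.298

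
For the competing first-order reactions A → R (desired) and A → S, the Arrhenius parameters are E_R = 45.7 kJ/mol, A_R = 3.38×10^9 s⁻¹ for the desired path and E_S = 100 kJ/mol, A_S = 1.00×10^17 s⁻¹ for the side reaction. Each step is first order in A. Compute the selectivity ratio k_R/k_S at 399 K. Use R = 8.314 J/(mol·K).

k_R/k_S = (A_R/A_S)·exp[−(E_R−E_S)/(RT)] = (A_R/A_S)·exp[(E_S−E_R)/(RT)].
(E_S−E_R)/(RT) = (100−45.7)×10³/(8.314×399) = 54300/3317 = 16.37.
k_R/k_S = (3.38×10^9/1.00×10^17)·exp(16.37) = 3.380×10^-8 × 1.285×10^7 = 0.434.

0.434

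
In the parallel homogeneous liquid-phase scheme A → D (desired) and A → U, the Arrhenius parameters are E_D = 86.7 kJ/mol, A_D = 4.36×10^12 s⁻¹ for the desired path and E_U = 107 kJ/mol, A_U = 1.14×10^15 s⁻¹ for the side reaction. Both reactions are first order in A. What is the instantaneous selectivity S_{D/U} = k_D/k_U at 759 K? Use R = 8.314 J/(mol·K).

With equal orders, S_{D/U} = k_D/k_U = (A_D/A_U)·exp[(E_U−E_D)/(RT)].
(E_U−E_D)/(RT) = (107−86.7)×10³/(8.314×759) = 20300/6310 = 3.217.
k_D/k_U = (4.36×10^12/1.14×10^15)·exp(3.217) = 0.003825 × 24.95 = 0.0954.

0.0954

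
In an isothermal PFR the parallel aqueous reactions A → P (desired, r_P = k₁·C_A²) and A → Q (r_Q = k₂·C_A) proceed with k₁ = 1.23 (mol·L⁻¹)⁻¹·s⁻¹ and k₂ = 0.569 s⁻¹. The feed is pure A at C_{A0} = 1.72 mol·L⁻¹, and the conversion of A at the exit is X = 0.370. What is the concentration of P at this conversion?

C_A = C_{A0}(1−X) = 1.084 mol·L⁻¹.
Along a PFR/batch, dC_Q/dC_A = −r_Q/(r_P+r_Q) = −k₂/(k₂+k₁·C_A).
Integrating from C_{A0} to C_A: C_Q = (0.569/1.23)·ln[(0.569+1.23·1.72)/(0.569+1.23·1.08)] = 0.4626·ln(2.685/1.902) = 0.1595 mol·L⁻¹.
Then C_P = (C_{A0}−C_A) − C_Q = 0.6364 − 0.1595 = 0.4769 mol·L⁻¹.

0.477 mol·L⁻¹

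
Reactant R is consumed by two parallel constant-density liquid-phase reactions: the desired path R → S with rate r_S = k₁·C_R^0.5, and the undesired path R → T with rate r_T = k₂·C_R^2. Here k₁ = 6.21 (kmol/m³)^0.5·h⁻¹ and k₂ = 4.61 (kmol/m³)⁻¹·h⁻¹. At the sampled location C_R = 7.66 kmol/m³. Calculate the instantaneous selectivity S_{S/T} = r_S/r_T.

0.0635

S_{S/T} = r_S/r_T = (k₁·C_R^0.5)/(k₂·C_R^2) = (k₁/k₂)·C_R^-1.5.
= (6.21×7.660^0.5) / (4.61×7.660^2) = 17.19/270.5 = 0.0635.
The undesired path is higher order in R, so low C_R (CSTR or dilute feed) favours S.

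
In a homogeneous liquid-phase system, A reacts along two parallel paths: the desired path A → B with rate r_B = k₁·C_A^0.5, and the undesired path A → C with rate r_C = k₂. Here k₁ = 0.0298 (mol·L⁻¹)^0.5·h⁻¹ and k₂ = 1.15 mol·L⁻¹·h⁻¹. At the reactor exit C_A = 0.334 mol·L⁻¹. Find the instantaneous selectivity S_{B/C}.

S_{B/C} = r_B/r_C = (k₁·C_A^0.5)/(k₂) = (k₁/k₂)·C_A^0.5.
= (0.0298×0.3340^0.5) / (1.15) = 0.01722/1.150 = 0.0150.
Since the desired path is higher order in A, keeping C_A high (PFR or concentrated feed) favours B.

0.0150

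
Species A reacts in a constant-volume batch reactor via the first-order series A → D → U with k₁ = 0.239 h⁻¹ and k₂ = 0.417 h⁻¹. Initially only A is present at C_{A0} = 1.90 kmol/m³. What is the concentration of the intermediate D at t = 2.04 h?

0.477 kmol/m³

Solving the coupled first-order balances gives C_D(t) = [k₁/(k₂−k₁)]·C_{A0}·(e^(−k₁t) − e^(−k₂t)).
e^(−k₁t) = e^(−0.239×2.04) = e^(−0.4876) = 0.6141; e^(−k₂t) = e^(−0.8507) = 0.4271.
C_D = 0.239×1.90/(0.417−0.239) × (0.6141−0.4271) = 2.551×0.1870 = 0.4771 kmol/m³.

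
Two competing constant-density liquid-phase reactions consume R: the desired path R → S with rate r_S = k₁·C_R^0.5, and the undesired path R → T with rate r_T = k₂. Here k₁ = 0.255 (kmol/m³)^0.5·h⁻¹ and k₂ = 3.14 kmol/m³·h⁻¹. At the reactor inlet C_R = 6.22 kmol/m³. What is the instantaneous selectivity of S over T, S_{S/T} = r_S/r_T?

S_{S/T} = r_S/r_T = (k₁·C_R^0.5)/(k₂) = (k₁/k₂)·C_R^0.5.
= (0.255×6.220^0.5) / (3.14) = 0.6360/3.140 = 0.203.

0.203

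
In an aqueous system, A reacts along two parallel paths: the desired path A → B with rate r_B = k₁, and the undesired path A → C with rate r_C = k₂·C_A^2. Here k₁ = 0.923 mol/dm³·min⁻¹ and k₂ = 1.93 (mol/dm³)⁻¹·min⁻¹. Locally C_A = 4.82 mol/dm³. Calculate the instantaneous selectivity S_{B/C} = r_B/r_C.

S_{B/C} = r_B/r_C = (k₁)/(k₂·C_A^2) = (k₁/k₂)·C_A^-2.
= (0.923) / (1.93×4.820^2) = 0.9230/44.84 = 0.0206.

0.0206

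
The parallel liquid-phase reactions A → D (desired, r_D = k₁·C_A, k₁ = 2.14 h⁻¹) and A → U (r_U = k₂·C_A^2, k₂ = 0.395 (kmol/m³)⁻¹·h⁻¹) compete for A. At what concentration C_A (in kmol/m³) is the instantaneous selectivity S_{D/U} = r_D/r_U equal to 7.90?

S_{D/U} = (k₁/k₂)·C_A⁻¹ ⇒ C_A = (S·k₂/k₁)^(-1).
= (7.90×0.395/2.14)^(-1) = (1.458)^(-1) = 0.686 kmol/m³.

0.686 kmol/m³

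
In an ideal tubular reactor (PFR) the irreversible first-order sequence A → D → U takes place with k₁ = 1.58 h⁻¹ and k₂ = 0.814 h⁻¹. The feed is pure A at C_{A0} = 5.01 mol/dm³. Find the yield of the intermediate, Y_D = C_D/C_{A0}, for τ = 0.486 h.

0.432

The intermediate concentration in a first-order A→B→C sequence is C_D = k₁C_{A0}(e^(−k₁τ) − e^(−k₂τ))/(k₂−k₁).
e^(−k₁τ) = e^(−1.58×0.486) = e^(−0.7679) = 0.4640; e^(−k₂τ) = e^(−0.3956) = 0.6733.
C_D = 1.58×5.01/(0.814−1.58) × (0.4640−0.6733) = (-10.33)×(-0.2093) = 2.163 mol/dm³.
Y_D = C_D/C_{A0} = 2.163/5.01 = 0.432.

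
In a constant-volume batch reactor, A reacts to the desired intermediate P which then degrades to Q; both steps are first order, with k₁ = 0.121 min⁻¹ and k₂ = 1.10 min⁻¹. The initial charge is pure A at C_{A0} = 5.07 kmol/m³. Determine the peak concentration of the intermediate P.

0.425 kmol/m³

For a first-order series the maximum intermediate yield is C_{P,max}/C_{A0} = (k₁/k₂)^[k₂/(k₂−k₁)].
= (0.121/1.10)^(1.10/(1.10−0.121)) = (0.1100)^(1.124) = 0.08374.
C_{P,max} = 0.08374×5.07 = 0.425 kmol/m³.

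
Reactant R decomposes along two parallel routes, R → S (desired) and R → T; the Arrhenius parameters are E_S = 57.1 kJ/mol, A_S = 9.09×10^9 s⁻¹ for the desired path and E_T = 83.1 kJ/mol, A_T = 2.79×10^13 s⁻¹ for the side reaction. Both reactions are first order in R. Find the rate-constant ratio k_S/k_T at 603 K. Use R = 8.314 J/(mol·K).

0.0582

k_S/k_T = (A_S/A_T)·exp[−(E_S−E_T)/(RT)] = (A_S/A_T)·exp[(E_T−E_S)/(RT)].
(E_T−E_S)/(RT) = (83.1−57.1)×10³/(8.314×603) = 26000/5013 = 5.186.
k_S/k_T = (9.09×10^9/2.79×10^13)·exp(5.186) = 3.258×10^-4 × 178.8 = 0.0582.
Since E_S < E_T, lowering the temperature improves selectivity toward S.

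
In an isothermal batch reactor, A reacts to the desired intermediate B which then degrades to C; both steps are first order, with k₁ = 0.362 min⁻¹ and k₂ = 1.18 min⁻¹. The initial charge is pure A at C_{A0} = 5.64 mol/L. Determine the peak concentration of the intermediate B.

1.03 mol/L

At the optimum, C_{B,max}/C_{A0} = (k₁/k₂)^[k₂/(k₂−k₁)].
= (0.362/1.18)^(1.18/(1.18−0.362)) = (0.3068)^(1.443) = 0.1819.
C_{B,max} = 0.1819×5.64 = 1.03 mol/L.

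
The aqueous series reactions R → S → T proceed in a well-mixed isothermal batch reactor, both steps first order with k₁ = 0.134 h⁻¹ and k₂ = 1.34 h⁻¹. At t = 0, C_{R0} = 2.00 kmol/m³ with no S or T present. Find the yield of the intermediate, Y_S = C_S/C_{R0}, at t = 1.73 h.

0.0772

Solving the coupled first-order balances gives C_S(t) = [k₁/(k₂−k₁)]·C_{R0}·(e^(−k₁t) − e^(−k₂t)).
e^(−k₁t) = e^(−0.134×1.73) = e^(−0.2318) = 0.7931; e^(−k₂t) = e^(−2.318) = 0.09845.
C_S = 0.134×2.00/(1.34−0.134) × (0.7931−0.09845) = 0.2222×0.6946 = 0.1544 kmol/m³.
Y_S = C_S/C_{R0} = 0.1544/2.00 = 0.0772.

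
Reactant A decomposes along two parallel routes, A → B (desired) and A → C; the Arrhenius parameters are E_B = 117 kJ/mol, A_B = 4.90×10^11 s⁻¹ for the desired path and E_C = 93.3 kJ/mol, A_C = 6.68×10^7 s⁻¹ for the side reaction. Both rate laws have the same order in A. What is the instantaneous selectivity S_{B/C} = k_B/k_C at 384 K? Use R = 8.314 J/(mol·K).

With equal orders, S_{B/C} = k_B/k_C = (A_B/A_C)·exp[(E_C−E_B)/(RT)].
(E_C−E_B)/(RT) = (93.3−117)×10³/(8.314×384) = -23700/3193 = -7.423.
k_B/k_C = (4.90×10^11/6.68×10^7)·exp(-7.423) = 7335 × 5.971×10^-4 = 4.38.
Since E_B > E_C, raising the temperature improves selectivity toward B.

4.38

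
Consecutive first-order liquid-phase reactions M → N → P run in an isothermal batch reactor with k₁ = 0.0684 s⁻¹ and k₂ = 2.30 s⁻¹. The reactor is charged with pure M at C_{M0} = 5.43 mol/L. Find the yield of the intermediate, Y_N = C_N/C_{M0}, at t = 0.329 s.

0.0156

The intermediate concentration in a first-order A→B→C sequence is C_N = k₁C_{M0}(e^(−k₁t) − e^(−k₂t))/(k₂−k₁).
e^(−k₁t) = e^(−0.0684×0.329) = e^(−0.02250) = 0.9777; e^(−k₂t) = e^(−0.7567) = 0.4692.
C_N = 0.0684×5.43/(2.30−0.0684) × (0.9777−0.4692) = 0.1664×0.5085 = 0.08464 mol/L.
Y_N = C_N/C_{M0} = 0.08464/5.43 = 0.0156.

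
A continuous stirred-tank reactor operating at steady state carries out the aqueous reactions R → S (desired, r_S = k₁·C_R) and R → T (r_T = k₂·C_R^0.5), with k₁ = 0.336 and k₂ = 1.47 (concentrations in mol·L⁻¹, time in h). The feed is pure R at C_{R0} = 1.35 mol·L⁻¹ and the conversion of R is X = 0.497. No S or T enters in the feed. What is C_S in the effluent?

Exit C_R = C_{R0}(1−X) = 1.35×0.503 = 0.6791 mol·L⁻¹.
In a CSTR the entire volume is at exit conditions, so r_S = 0.336×0.6791 = 0.2282 and r_T = 1.47×0.6791^0.5 = 1.211.
Fraction of consumed R going to S: r_S/(r_S+r_T) = 0.1585.
C_S = 0.1585·C_{R0}·X = 0.1585×1.35×0.497 = 0.106 mol·L⁻¹.

0.106 mol·L⁻¹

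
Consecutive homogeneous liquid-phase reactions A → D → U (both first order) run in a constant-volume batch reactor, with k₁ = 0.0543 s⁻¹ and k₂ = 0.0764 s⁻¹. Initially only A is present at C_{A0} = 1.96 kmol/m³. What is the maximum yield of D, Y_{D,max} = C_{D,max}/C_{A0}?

For a first-order series the maximum intermediate yield is C_{D,max}/C_{A0} = (k₁/k₂)^[k₂/(k₂−k₁)].
= (0.0543/0.0764)^(0.0764/(0.0764−0.0543)) = (0.7107)^(3.457) = 0.3071.

0.307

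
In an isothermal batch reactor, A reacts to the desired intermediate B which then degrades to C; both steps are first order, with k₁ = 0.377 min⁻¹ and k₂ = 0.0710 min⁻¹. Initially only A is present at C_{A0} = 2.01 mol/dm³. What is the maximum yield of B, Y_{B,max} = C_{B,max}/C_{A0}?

0.679

At the optimum, C_{B,max}/C_{A0} = (k₁/k₂)^[k₂/(k₂−k₁)].
= (0.377/0.0710)^(0.0710/(0.0710−0.377)) = (5.310)^(-0.2320) = 0.6788.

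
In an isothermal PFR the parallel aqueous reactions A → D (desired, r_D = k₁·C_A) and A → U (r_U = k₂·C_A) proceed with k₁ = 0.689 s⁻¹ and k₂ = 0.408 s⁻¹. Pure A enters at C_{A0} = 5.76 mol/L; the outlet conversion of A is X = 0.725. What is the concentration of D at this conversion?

C_A = C_{A0}(1−X) = 1.584 mol/L.
Both paths are first order in A, so the instantaneous fraction to D is constant: dC_D/d(−C_A) = k₁/(k₁+k₂) = 0.6281.
C_D = 0.6281·(C_{A0}−C_A) = 0.6281×4.176 = 2.62 mol/L.

2.62 mol/L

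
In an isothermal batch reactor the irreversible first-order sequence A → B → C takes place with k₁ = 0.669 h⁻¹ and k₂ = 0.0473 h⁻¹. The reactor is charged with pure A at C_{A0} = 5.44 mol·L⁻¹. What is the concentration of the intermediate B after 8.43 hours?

3.91 mol·L⁻¹

The intermediate concentration in a first-order A→B→C sequence is C_B = k₁C_{A0}(e^(−k₁t) − e^(−k₂t))/(k₂−k₁).
e^(−k₁t) = e^(−0.669×8.43) = e^(−5.640) = 0.003554; e^(−k₂t) = e^(−0.3987) = 0.6712.
C_B = 0.669×5.44/(0.0473−0.669) × (0.003554−0.6712) = (-5.854)×(-0.6676) = 3.908 mol·L⁻¹.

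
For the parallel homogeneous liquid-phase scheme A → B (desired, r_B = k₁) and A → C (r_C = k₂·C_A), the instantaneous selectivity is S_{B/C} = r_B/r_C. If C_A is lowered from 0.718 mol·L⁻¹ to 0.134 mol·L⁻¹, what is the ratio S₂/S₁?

S_{B/C} = (k₁/k₂)·C_A⁻¹, so S₂/S₁ = (C_{A,2}/C_{A,1})⁻¹.
= 0.718/0.134 = 5.36.

5.36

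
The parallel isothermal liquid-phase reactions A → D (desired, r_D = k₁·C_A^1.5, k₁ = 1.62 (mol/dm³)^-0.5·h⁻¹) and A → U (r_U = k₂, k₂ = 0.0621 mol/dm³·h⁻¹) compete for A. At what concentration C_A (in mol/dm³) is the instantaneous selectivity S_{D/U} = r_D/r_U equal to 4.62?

S_{D/U} = (k₁/k₂)·C_A^1.5 ⇒ C_A = (S·k₂/k₁)^(1/1.5).
= (4.62×0.0621/1.62)^(0.6667) = (0.1771)^(0.6667) = 0.315 mol/dm³.

0.315 mol/dm³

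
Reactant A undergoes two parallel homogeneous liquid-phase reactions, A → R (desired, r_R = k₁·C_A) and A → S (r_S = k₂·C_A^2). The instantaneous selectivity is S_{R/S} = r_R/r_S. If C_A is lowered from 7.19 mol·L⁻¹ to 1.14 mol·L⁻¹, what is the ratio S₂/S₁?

S_{R/S} = (k₁/k₂)·C_A⁻¹, so S₂/S₁ = (C_{A,2}/C_{A,1})⁻¹.
= 7.19/1.14 = 6.31.
Selectivity toward R rises as C_A falls — low-concentration operation is favoured.

6.31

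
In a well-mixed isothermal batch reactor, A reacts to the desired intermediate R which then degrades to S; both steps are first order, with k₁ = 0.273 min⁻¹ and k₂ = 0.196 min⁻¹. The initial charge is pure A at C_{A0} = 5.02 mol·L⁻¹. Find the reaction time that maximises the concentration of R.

4.30 min

Setting dC_R/dt = 0 gives t_opt = ln(k₂/k₁)/(k₂−k₁).
= ln(0.196/0.273)/(0.196−0.273) = ln(0.7179)/-0.07700 = -0.3314/-0.07700 = 4.30 min.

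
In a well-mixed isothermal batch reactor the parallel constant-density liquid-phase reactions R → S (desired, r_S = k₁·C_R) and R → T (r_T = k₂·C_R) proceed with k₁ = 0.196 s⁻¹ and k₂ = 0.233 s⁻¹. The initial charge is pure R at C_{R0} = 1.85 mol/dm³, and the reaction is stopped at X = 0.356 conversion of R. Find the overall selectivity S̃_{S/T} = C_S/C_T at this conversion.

0.841

C_R = C_{R0}(1−X) = 1.191 mol/dm³.
Both paths are first order in R, so the instantaneous fraction to S is constant: dC_S/d(−C_R) = k₁/(k₁+k₂) = 0.4569.
C_S = 0.4569·(C_{R0}−C_R) = 0.4569×0.6586 = 0.301 mol/dm³.
C_T = (C_{R0}−C_R)−C_S = 0.3577 mol/dm³; S̃_{S/T} = 0.3009/0.3577 = 0.841.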